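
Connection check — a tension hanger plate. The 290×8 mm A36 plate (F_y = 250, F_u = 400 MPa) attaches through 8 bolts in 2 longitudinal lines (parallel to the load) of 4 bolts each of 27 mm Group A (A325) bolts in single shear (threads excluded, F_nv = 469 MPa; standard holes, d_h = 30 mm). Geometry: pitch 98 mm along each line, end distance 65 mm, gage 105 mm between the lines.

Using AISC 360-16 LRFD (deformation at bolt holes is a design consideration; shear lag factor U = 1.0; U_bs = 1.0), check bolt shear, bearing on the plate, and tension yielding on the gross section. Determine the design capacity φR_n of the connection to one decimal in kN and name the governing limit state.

Bolt shear: A_b = π(27)²/4 = 572.56 mm². φR_n = 0.75 × 469 × 572.56 × 8 × 1 = 1611.2 kN.
Bearing (8 mm plate, F_u = 400 MPa): end bolts L_c = 65 − 30/2 = 50, R_n = min(1.2×50×8×400, 2.4×27×8×400) = 192 kN/bolt; interior L_c = 98 − 30 = 68, R_n = 207.36 kN/bolt. φR_n = 0.75 × (2×192 + 6×207.36) = 1221.1 kN.
Tension yield (gross): A_g = 290×8 = 2320 mm². φR_n = 0.90 × 250 × 2320 = 522.0 kN.
Governing: min(1611.2, 1221.1, 522.0) = 522.0 kN → gross-section yield.

522.0 kN (gross-section yield governs)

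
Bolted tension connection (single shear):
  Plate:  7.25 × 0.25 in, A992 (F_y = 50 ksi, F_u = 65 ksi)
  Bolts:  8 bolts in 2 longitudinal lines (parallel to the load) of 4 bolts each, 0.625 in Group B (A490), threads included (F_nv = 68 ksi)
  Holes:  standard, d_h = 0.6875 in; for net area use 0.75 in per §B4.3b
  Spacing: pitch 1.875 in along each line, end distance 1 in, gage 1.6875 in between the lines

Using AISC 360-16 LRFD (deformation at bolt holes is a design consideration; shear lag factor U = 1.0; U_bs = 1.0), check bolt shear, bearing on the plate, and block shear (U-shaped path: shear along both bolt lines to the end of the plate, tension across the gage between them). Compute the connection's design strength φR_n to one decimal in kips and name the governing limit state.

69.9 kips (block shear governs)

Bolt shear: A_b = π(0.625)²/4 = 0.3068 in². φR_n = 0.75 × 68 × 0.3068 × 8 × 1 = 125.2 kips.
Bearing (0.25 in plate, F_u = 65 ksi): end bolts L_c = 1 − 0.6875/2 = 0.65625, R_n = min(1.2×0.65625×0.25×65, 2.4×0.625×0.25×65) = 12.797 kips/bolt; interior L_c = 1.875 − 0.6875 = 1.1875, R_n = 23.156 kips/bolt. φR_n = 0.75 × (2×12.797 + 6×23.156) = 123.4 kips.
Block shear: shear path 2×[1+3×1.875] = 2×6.625 in, A_gv = 3.3125, A_nv = 2×(6.625 − 3.5×0.75)×0.25 = 2 in²; tension across gage: (1.6875 − 1×0.75)×0.25 = 0.23438 in². R_n = min(0.6×65×2, 0.6×50×3.3125) + 1.0×65×0.23438 = min(78, 99.375) + 15.235 = 93.235 kips. φR_n = 0.75 × 93.235 = 69.9 kips.
Governing: min(125.2, 123.4, 69.9) = 69.9 kips → block shear.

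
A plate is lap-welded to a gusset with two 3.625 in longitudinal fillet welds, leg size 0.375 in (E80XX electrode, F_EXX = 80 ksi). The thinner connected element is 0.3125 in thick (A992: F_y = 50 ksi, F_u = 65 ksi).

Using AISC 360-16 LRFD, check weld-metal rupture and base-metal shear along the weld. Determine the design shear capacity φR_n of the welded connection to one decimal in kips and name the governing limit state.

66.3 kips (base-metal shear governs)

Weld metal: throat = 0.707×0.375 = 0.26513 in, L = 2×3.625 = 7.25 in. φR_n = 0.75 × 0.6 × 80 × 0.26513 × 7.25 = 69.2 kips.
Base metal shear (0.3125 in plate): yield φR_n = 1.0×0.6×50×0.3125×7.25 = 68.0 kips; rupture φR_n = 0.75×0.6×65×0.3125×7.25 = 66.3 kips; take 66.3 kips (rupture).
Governing: min(69.2, 66.3) = 66.3 kips → base-metal shear.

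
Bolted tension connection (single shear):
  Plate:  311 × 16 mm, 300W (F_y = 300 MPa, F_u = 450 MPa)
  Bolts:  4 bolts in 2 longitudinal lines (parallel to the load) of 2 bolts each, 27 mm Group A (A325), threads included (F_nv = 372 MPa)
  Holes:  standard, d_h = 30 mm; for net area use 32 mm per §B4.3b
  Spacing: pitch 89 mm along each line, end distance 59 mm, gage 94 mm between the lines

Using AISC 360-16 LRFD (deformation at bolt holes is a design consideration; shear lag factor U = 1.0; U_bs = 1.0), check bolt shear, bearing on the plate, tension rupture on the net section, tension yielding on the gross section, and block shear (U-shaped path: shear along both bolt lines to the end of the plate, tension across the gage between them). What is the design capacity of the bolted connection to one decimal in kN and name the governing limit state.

639.0 kN (bolt shear governs)

Bolt shear: A_b = π(27)²/4 = 572.56 mm². φR_n = 0.75 × 372 × 572.56 × 4 × 1 = 639.0 kN.
Bearing (16 mm plate, F_u = 450 MPa): end bolts L_c = 59 − 30/2 = 44, R_n = min(1.2×44×16×450, 2.4×27×16×450) = 380.16 kN/bolt; interior L_c = 89 − 30 = 59, R_n = 466.56 kN/bolt. φR_n = 0.75 × (2×380.16 + 2×466.56) = 1270.1 kN.
Tension rupture (net): A_n = (311 − 2×32)×16 = 3952 mm² (U = 1.0, A_e = A_n). φR_n = 0.75 × 450 × 3952 = 1333.8 kN.
Tension yield (gross): A_g = 311×16 = 4976 mm². φR_n = 0.90 × 300 × 4976 = 1343.5 kN.
Block shear: shear path 2×[59+1×89] = 2×148 mm, A_gv = 4736, A_nv = 2×(148 − 1.5×32)×16 = 3200 mm²; tension across gage: (94 − 1×32)×16 = 992 mm². R_n = min(0.6×450×3200, 0.6×300×4736) + 1.0×450×992 = min(864, 852.48) + 446.4 = 1298.9 kN. φR_n = 0.75 × 1298.9 = 974.2 kN.
Governing: min(639.0, 1270.1, 1333.8, 1343.5, 974.2) = 639.0 kN → bolt shear.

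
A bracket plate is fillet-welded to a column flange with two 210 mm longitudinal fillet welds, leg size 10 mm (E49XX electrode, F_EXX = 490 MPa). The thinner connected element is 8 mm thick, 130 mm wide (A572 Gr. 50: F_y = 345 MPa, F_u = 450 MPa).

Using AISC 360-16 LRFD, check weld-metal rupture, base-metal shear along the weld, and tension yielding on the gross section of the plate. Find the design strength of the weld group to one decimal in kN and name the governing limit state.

Weld metal: throat = 0.707×10 = 7.07 mm, L = 2×210 = 420 mm. φR_n = 0.75 × 0.6 × 490 × 7.07 × 420 = 654.8 kN.
Base metal shear (8 mm plate): yield φR_n = 1.0×0.6×345×8×420 = 695.5 kN; rupture φR_n = 0.75×0.6×450×8×420 = 680.4 kN; take 680.4 kN (rupture).
Tension yield (gross): A_g = 130×8 = 1040 mm². φR_n = 0.90 × 345 × 1040 = 322.9 kN.
Governing: min(654.8, 680.4, 322.9) = 322.9 kN → gross-section yield.

322.9 kN (gross-section yield governs)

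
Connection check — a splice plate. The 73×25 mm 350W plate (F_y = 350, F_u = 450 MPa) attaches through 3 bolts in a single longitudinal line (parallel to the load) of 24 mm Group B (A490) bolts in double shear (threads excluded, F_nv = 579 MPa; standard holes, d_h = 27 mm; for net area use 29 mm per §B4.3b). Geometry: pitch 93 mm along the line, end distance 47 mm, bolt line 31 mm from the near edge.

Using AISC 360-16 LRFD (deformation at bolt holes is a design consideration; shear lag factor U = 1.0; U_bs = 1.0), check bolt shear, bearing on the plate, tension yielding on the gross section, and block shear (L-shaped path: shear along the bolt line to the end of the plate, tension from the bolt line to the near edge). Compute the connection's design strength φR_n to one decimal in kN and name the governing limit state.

Bolt shear: A_b = π(24)²/4 = 452.39 mm². φR_n = 0.75 × 579 × 452.39 × 3 × 2 = 1178.7 kN.
Bearing (25 mm plate, F_u = 450 MPa): end bolts L_c = 47 − 27/2 = 33.5, R_n = min(1.2×33.5×25×450, 2.4×24×25×450) = 452.25 kN/bolt; interior L_c = 93 − 27 = 66, R_n = 648 kN/bolt. φR_n = 0.75 × (1×452.25 + 2×648) = 1311.2 kN.
Tension yield (gross): A_g = 73×25 = 1825 mm². φR_n = 0.90 × 350 × 1825 = 574.9 kN.
Block shear: shear path 1×[47+2×93] = 1×233 mm, A_gv = 5825, A_nv = 1×(233 − 2.5×29)×25 = 4012.5 mm²; tension to near edge: (31 − 0.5×29)×25 = 412.5 mm². R_n = min(0.6×450×4012.5, 0.6×350×5825) + 1.0×450×412.5 = min(1083.4, 1223.3) + 185.63 = 1269 kN. φR_n = 0.75 × 1269 = 951.8 kN.
Governing: min(1178.7, 1311.2, 574.9, 951.8) = 574.9 kN → gross-section yield.

574.9 kN (gross-section yield governs)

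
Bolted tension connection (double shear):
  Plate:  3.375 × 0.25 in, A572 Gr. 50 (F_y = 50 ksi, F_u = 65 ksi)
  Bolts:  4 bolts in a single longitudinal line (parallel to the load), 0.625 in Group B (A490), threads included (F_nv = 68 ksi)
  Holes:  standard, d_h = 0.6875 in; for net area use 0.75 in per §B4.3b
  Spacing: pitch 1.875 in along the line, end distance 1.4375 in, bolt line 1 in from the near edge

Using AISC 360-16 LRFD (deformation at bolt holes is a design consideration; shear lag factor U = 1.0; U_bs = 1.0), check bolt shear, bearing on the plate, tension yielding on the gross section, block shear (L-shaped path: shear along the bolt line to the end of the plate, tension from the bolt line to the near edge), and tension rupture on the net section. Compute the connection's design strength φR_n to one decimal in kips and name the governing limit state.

Bolt shear: A_b = π(0.625)²/4 = 0.3068 in². φR_n = 0.75 × 68 × 0.3068 × 4 × 2 = 125.2 kips.
Bearing (0.25 in plate, F_u = 65 ksi): end bolts L_c = 1.4375 − 0.6875/2 = 1.09375, R_n = min(1.2×1.09375×0.25×65, 2.4×0.625×0.25×65) = 21.328 kips/bolt; interior L_c = 1.875 − 0.6875 = 1.1875, R_n = 23.156 kips/bolt. φR_n = 0.75 × (1×21.328 + 3×23.156) = 68.1 kips.
Tension yield (gross): A_g = 3.375×0.25 = 0.84375 in². φR_n = 0.90 × 50 × 0.84375 = 38.0 kips.
Block shear: shear path 1×[1.4375+3×1.875] = 1×7.0625 in, A_gv = 1.7656, A_nv = 1×(7.0625 − 3.5×0.75)×0.25 = 1.1094 in²; tension to near edge: (1 − 0.5×0.75)×0.25 = 0.15625 in². R_n = min(0.6×65×1.1094, 0.6×50×1.7656) + 1.0×65×0.15625 = min(43.267, 52.968) + 10.156 = 53.423 kips. φR_n = 0.75 × 53.423 = 40.1 kips.
Tension rupture (net): A_n = (3.375 − 1×0.75)×0.25 = 0.65625 in² (U = 1.0, A_e = A_n). φR_n = 0.75 × 65 × 0.65625 = 32.0 kips.
Governing: min(125.2, 68.1, 38.0, 40.1, 32.0) = 32.0 kips → net-section rupture.

32.0 kips (net-section rupture governs)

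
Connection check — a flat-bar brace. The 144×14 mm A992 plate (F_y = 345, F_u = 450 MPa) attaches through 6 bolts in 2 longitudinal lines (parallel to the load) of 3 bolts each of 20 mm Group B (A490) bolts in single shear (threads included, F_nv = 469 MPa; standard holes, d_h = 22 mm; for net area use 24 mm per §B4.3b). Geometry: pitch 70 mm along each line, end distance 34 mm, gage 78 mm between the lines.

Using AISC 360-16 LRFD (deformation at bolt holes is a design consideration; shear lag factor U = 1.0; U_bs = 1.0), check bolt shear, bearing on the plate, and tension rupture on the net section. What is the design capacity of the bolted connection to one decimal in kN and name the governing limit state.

Bolt shear: A_b = π(20)²/4 = 314.16 mm². φR_n = 0.75 × 469 × 314.16 × 6 × 1 = 663.0 kN.
Bearing (14 mm plate, F_u = 450 MPa): end bolts L_c = 34 − 22/2 = 23, R_n = min(1.2×23×14×450, 2.4×20×14×450) = 173.88 kN/bolt; interior L_c = 70 − 22 = 48, R_n = 302.4 kN/bolt. φR_n = 0.75 × (2×173.88 + 4×302.4) = 1168.0 kN.
Tension rupture (net): A_n = (144 − 2×24)×14 = 1344 mm² (U = 1.0, A_e = A_n). φR_n = 0.75 × 450 × 1344 = 453.6 kN.
Governing: min(663.0, 1168.0, 453.6) = 453.6 kN → net-section rupture.

453.6 kN (net-section rupture governs)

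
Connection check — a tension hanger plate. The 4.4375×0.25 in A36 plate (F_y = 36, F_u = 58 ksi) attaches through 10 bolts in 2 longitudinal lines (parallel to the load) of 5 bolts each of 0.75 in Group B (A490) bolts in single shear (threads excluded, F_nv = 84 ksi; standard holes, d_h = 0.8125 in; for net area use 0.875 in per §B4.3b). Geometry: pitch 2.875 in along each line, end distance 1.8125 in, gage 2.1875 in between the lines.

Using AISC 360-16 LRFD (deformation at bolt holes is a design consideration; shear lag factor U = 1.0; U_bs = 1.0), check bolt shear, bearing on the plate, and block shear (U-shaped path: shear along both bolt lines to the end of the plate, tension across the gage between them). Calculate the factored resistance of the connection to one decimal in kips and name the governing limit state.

122.1 kips (block shear governs)

Bolt shear: A_b = π(0.75)²/4 = 0.44179 in². φR_n = 0.75 × 84 × 0.44179 × 10 × 1 = 278.3 kips.
Bearing (0.25 in plate, F_u = 58 ksi): end bolts L_c = 1.8125 − 0.8125/2 = 1.40625, R_n = min(1.2×1.40625×0.25×58, 2.4×0.75×0.25×58) = 24.469 kips/bolt; interior L_c = 2.875 − 0.8125 = 2.0625, R_n = 26.1 kips/bolt. φR_n = 0.75 × (2×24.469 + 8×26.1) = 193.3 kips.
Block shear: shear path 2×[1.8125+4×2.875] = 2×13.3125 in, A_gv = 6.6563, A_nv = 2×(13.3125 − 4.5×0.875)×0.25 = 4.6875 in²; tension across gage: (2.1875 − 1×0.875)×0.25 = 0.32813 in². R_n = min(0.6×58×4.6875, 0.6×36×6.6563) + 1.0×58×0.32813 = min(163.13, 143.78) + 19.032 = 162.81 kips. φR_n = 0.75 × 162.81 = 122.1 kips.
Governing: min(278.3, 193.3, 122.1) = 122.1 kips → block shear.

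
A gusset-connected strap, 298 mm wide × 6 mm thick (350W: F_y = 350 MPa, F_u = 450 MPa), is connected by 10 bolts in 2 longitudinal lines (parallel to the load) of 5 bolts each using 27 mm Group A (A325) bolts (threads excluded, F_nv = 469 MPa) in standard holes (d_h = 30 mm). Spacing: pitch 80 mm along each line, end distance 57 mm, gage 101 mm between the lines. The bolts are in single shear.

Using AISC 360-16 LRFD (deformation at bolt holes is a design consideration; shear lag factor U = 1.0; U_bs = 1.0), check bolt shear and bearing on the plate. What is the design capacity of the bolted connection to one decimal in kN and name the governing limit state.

1176.1 kN (bearing governs)

Bolt shear: A_b = π(27)²/4 = 572.56 mm². φR_n = 0.75 × 469 × 572.56 × 10 × 1 = 2014.0 kN.
Bearing (6 mm plate, F_u = 450 MPa): end bolts L_c = 57 − 30/2 = 42, R_n = min(1.2×42×6×450, 2.4×27×6×450) = 136.08 kN/bolt; interior L_c = 80 − 30 = 50, R_n = 162 kN/bolt. φR_n = 0.75 × (2×136.08 + 8×162) = 1176.1 kN.
Governing: min(2014.0, 1176.1) = 1176.1 kN → bearing.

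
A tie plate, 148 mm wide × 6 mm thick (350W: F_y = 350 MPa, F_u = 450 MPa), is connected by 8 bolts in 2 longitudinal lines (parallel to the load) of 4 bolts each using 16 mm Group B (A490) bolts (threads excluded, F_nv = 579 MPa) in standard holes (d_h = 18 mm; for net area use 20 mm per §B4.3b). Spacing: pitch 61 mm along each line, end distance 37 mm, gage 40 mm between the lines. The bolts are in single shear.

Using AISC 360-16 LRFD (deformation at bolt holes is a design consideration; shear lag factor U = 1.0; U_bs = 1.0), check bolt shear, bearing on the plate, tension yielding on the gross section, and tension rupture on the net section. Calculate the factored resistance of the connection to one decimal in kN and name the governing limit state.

Bolt shear: A_b = π(16)²/4 = 201.06 mm². φR_n = 0.75 × 579 × 201.06 × 8 × 1 = 698.5 kN.
Bearing (6 mm plate, F_u = 450 MPa): end bolts L_c = 37 − 18/2 = 28, R_n = min(1.2×28×6×450, 2.4×16×6×450) = 90.72 kN/bolt; interior L_c = 61 − 18 = 43, R_n = 103.68 kN/bolt. φR_n = 0.75 × (2×90.72 + 6×103.68) = 602.6 kN.
Tension yield (gross): A_g = 148×6 = 888 mm². φR_n = 0.90 × 350 × 888 = 279.7 kN.
Tension rupture (net): A_n = (148 − 2×20)×6 = 648 mm² (U = 1.0, A_e = A_n). φR_n = 0.75 × 450 × 648 = 218.7 kN.
Governing: min(698.5, 602.6, 279.7, 218.7) = 218.7 kN → net-section rupture.

218.7 kN (net-section rupture governs)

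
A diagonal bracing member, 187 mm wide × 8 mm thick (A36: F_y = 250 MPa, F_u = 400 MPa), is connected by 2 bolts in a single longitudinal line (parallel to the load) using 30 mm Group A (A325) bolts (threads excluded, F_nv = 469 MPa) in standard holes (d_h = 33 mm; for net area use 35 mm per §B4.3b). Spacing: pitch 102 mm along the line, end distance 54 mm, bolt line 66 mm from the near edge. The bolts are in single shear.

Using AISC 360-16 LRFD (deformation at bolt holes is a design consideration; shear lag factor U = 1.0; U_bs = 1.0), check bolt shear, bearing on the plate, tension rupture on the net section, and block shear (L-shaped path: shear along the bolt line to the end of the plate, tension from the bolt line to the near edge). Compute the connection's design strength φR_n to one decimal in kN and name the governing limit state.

256.8 kN (block shear governs)

Bolt shear: A_b = π(30)²/4 = 706.86 mm². φR_n = 0.75 × 469 × 706.86 × 2 × 1 = 497.3 kN.
Bearing (8 mm plate, F_u = 400 MPa): end bolts L_c = 54 − 33/2 = 37.5, R_n = min(1.2×37.5×8×400, 2.4×30×8×400) = 144 kN/bolt; interior L_c = 102 − 33 = 69, R_n = 230.4 kN/bolt. φR_n = 0.75 × (1×144 + 1×230.4) = 280.8 kN.
Tension rupture (net): A_n = (187 − 1×35)×8 = 1216 mm² (U = 1.0, A_e = A_n). φR_n = 0.75 × 400 × 1216 = 364.8 kN.
Block shear: shear path 1×[54+1×102] = 1×156 mm, A_gv = 1248, A_nv = 1×(156 − 1.5×35)×8 = 828 mm²; tension to near edge: (66 − 0.5×35)×8 = 388 mm². R_n = min(0.6×400×828, 0.6×250×1248) + 1.0×400×388 = min(198.72, 187.2) + 155.2 = 342.4 kN. φR_n = 0.75 × 342.4 = 256.8 kN.
Governing: min(497.3, 280.8, 364.8, 256.8) = 256.8 kN → block shear.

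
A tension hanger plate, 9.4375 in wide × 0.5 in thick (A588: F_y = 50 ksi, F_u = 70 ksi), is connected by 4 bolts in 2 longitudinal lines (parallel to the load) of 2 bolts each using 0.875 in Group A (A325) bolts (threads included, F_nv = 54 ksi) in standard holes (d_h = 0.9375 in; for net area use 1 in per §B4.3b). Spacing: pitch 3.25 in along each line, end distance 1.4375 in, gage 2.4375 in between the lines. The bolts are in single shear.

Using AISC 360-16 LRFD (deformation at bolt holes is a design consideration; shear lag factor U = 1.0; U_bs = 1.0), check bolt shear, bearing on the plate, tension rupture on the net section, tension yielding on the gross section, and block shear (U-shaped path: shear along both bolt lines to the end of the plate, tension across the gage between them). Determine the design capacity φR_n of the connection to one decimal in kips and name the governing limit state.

97.4 kips (bolt shear governs)

Bolt shear: A_b = π(0.875)²/4 = 0.60132 in². φR_n = 0.75 × 54 × 0.60132 × 4 × 1 = 97.4 kips.
Bearing (0.5 in plate, F_u = 70 ksi): end bolts L_c = 1.4375 − 0.9375/2 = 0.96875, R_n = min(1.2×0.96875×0.5×70, 2.4×0.875×0.5×70) = 40.688 kips/bolt; interior L_c = 3.25 − 0.9375 = 2.3125, R_n = 73.5 kips/bolt. φR_n = 0.75 × (2×40.688 + 2×73.5) = 171.3 kips.
Tension rupture (net): A_n = (9.4375 − 2×1)×0.5 = 3.7188 in² (U = 1.0, A_e = A_n). φR_n = 0.75 × 70 × 3.7188 = 195.2 kips.
Tension yield (gross): A_g = 9.4375×0.5 = 4.7188 in². φR_n = 0.90 × 50 × 4.7188 = 212.3 kips.
Block shear: shear path 2×[1.4375+1×3.25] = 2×4.6875 in, A_gv = 4.6875, A_nv = 2×(4.6875 − 1.5×1)×0.5 = 3.1875 in²; tension across gage: (2.4375 − 1×1)×0.5 = 0.71875 in². R_n = min(0.6×70×3.1875, 0.6×50×4.6875) + 1.0×70×0.71875 = min(133.88, 140.63) + 50.313 = 184.19 kips. φR_n = 0.75 × 184.19 = 138.1 kips.
Governing: min(97.4, 171.3, 195.2, 212.3, 138.1) = 97.4 kips → bolt shear.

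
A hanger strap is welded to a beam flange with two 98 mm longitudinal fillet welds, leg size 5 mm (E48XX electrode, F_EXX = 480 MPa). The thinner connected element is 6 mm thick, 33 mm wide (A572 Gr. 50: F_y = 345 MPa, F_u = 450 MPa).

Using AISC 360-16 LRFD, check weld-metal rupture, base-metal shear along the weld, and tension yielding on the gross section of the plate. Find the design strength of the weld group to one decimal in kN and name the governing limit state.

61.5 kN (gross-section yield governs)

Weld metal: throat = 0.707×5 = 3.535 mm, L = 2×98 = 196 mm. φR_n = 0.75 × 0.6 × 480 × 3.535 × 196 = 149.7 kN.
Base metal shear (6 mm plate): yield φR_n = 1.0×0.6×345×6×196 = 243.4 kN; rupture φR_n = 0.75×0.6×450×6×196 = 238.1 kN; take 238.1 kN (rupture).
Tension yield (gross): A_g = 33×6 = 198 mm². φR_n = 0.90 × 345 × 198 = 61.5 kN.
Governing: min(149.7, 238.1, 61.5) = 61.5 kN → gross-section yield.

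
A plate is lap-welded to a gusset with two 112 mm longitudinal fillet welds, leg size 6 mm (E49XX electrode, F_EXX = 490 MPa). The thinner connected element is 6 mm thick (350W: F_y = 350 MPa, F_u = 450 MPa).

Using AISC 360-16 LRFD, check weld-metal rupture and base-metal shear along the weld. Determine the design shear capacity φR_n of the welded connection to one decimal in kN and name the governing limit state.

209.5 kN (weld metal governs)

Weld metal: throat = 0.707×6 = 4.242 mm, L = 2×112 = 224 mm. φR_n = 0.75 × 0.6 × 490 × 4.242 × 224 = 209.5 kN.
Base metal shear (6 mm plate): yield φR_n = 1.0×0.6×350×6×224 = 282.2 kN; rupture φR_n = 0.75×0.6×450×6×224 = 272.2 kN; take 272.2 kN (rupture).
Governing: min(209.5, 272.2) = 209.5 kN → weld metal.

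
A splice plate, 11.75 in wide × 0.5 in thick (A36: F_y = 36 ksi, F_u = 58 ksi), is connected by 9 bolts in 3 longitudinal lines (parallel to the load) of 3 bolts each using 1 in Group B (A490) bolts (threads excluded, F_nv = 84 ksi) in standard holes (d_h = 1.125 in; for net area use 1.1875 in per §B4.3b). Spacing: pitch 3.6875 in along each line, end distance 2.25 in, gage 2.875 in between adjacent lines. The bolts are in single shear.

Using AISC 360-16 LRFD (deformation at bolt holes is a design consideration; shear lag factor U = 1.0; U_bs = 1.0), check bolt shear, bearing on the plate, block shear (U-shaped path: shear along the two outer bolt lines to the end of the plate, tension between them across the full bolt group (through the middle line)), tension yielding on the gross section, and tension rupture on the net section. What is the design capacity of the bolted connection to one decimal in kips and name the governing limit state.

178.1 kips (net-section rupture governs)

Bolt shear: A_b = π(1)²/4 = 0.7854 in². φR_n = 0.75 × 84 × 0.7854 × 9 × 1 = 445.3 kips.
Bearing (0.5 in plate, F_u = 58 ksi): end bolts L_c = 2.25 − 1.125/2 = 1.6875, R_n = min(1.2×1.6875×0.5×58, 2.4×1×0.5×58) = 58.725 kips/bolt; interior L_c = 3.6875 − 1.125 = 2.5625, R_n = 69.6 kips/bolt. φR_n = 0.75 × (3×58.725 + 6×69.6) = 445.3 kips.
Block shear: shear path 2×[2.25+2×3.6875] = 2×9.625 in, A_gv = 9.625, A_nv = 2×(9.625 − 2.5×1.1875)×0.5 = 6.6563 in²; tension across gage: (5.75 − 2×1.1875)×0.5 = 1.6875 in². R_n = min(0.6×58×6.6563, 0.6×36×9.625) + 1.0×58×1.6875 = min(231.64, 207.9) + 97.875 = 305.78 kips. φR_n = 0.75 × 305.78 = 229.3 kips.
Tension yield (gross): A_g = 11.75×0.5 = 5.875 in². φR_n = 0.90 × 36 × 5.875 = 190.4 kips.
Tension rupture (net): A_n = (11.75 − 3×1.1875)×0.5 = 4.0938 in² (U = 1.0, A_e = A_n). φR_n = 0.75 × 58 × 4.0938 = 178.1 kips.
Governing: min(445.3, 445.3, 229.3, 190.4, 178.1) = 178.1 kips → net-section rupture.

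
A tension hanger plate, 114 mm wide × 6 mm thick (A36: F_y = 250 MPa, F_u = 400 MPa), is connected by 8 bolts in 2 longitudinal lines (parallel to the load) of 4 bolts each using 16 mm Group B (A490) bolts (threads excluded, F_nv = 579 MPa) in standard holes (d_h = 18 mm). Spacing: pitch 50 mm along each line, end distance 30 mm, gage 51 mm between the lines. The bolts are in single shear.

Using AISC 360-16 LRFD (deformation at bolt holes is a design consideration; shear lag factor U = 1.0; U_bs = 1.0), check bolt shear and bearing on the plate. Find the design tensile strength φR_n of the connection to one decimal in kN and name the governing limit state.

Bolt shear: A_b = π(16)²/4 = 201.06 mm². φR_n = 0.75 × 579 × 201.06 × 8 × 1 = 698.5 kN.
Bearing (6 mm plate, F_u = 400 MPa): end bolts L_c = 30 − 18/2 = 21, R_n = min(1.2×21×6×400, 2.4×16×6×400) = 60.48 kN/bolt; interior L_c = 50 − 18 = 32, R_n = 92.16 kN/bolt. φR_n = 0.75 × (2×60.48 + 6×92.16) = 505.4 kN.
Governing: min(698.5, 505.4) = 505.4 kN → bearing.

505.4 kN (bearing governs)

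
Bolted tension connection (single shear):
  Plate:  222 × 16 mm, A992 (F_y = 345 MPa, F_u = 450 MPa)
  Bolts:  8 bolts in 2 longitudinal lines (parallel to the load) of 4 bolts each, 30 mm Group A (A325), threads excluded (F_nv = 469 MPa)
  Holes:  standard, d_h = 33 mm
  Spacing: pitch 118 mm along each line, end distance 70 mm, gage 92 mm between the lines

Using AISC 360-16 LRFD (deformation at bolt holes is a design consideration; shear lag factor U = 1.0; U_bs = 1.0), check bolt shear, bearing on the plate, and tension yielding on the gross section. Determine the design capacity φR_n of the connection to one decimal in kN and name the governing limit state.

Bolt shear: A_b = π(30)²/4 = 706.86 mm². φR_n = 0.75 × 469 × 706.86 × 8 × 1 = 1989.1 kN.
Bearing (16 mm plate, F_u = 450 MPa): end bolts L_c = 70 − 33/2 = 53.5, R_n = min(1.2×53.5×16×450, 2.4×30×16×450) = 462.24 kN/bolt; interior L_c = 118 − 33 = 85, R_n = 518.4 kN/bolt. φR_n = 0.75 × (2×462.24 + 6×518.4) = 3026.2 kN.
Tension yield (gross): A_g = 222×16 = 3552 mm². φR_n = 0.90 × 345 × 3552 = 1102.9 kN.
Governing: min(1989.1, 3026.2, 1102.9) = 1102.9 kN → gross-section yield.

1102.9 kN (gross-section yield governs)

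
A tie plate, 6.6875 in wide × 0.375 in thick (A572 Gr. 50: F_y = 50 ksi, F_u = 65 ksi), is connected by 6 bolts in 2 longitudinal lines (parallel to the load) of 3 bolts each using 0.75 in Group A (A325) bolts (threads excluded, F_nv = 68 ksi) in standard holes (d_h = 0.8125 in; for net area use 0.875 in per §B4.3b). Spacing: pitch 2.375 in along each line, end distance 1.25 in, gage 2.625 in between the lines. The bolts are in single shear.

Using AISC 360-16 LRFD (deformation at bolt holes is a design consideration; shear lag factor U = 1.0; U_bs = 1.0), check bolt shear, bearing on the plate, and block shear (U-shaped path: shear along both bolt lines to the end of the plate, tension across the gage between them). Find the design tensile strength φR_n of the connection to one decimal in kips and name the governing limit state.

Bolt shear: A_b = π(0.75)²/4 = 0.44179 in². φR_n = 0.75 × 68 × 0.44179 × 6 × 1 = 135.2 kips.
Bearing (0.375 in plate, F_u = 65 ksi): end bolts L_c = 1.25 − 0.8125/2 = 0.84375, R_n = min(1.2×0.84375×0.375×65, 2.4×0.75×0.375×65) = 24.68 kips/bolt; interior L_c = 2.375 − 0.8125 = 1.5625, R_n = 43.875 kips/bolt. φR_n = 0.75 × (2×24.68 + 4×43.875) = 168.6 kips.
Block shear: shear path 2×[1.25+2×2.375] = 2×6 in, A_gv = 4.5, A_nv = 2×(6 − 2.5×0.875)×0.375 = 2.8594 in²; tension across gage: (2.625 − 1×0.875)×0.375 = 0.65625 in². R_n = min(0.6×65×2.8594, 0.6×50×4.5) + 1.0×65×0.65625 = min(111.52, 135) + 42.656 = 154.18 kips. φR_n = 0.75 × 154.18 = 115.6 kips.
Governing: min(135.2, 168.6, 115.6) = 115.6 kips → block shear.

115.6 kips (block shear governs)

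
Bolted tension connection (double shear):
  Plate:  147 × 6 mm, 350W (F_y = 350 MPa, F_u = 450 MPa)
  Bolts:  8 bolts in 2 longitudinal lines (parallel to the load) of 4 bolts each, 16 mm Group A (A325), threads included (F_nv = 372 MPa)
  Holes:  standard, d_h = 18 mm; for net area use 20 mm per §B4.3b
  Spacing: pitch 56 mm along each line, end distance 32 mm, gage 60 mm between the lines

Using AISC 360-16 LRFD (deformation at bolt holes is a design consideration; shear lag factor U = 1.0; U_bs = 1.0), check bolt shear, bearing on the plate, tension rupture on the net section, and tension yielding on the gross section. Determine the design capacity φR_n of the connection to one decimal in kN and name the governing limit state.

Bolt shear: A_b = π(16)²/4 = 201.06 mm². φR_n = 0.75 × 372 × 201.06 × 8 × 2 = 897.5 kN.
Bearing (6 mm plate, F_u = 450 MPa): end bolts L_c = 32 − 18/2 = 23, R_n = min(1.2×23×6×450, 2.4×16×6×450) = 74.52 kN/bolt; interior L_c = 56 − 18 = 38, R_n = 103.68 kN/bolt. φR_n = 0.75 × (2×74.52 + 6×103.68) = 578.3 kN.
Tension rupture (net): A_n = (147 − 2×20)×6 = 642 mm² (U = 1.0, A_e = A_n). φR_n = 0.75 × 450 × 642 = 216.7 kN.
Tension yield (gross): A_g = 147×6 = 882 mm². φR_n = 0.90 × 350 × 882 = 277.8 kN.
Governing: min(897.5, 578.3, 216.7, 277.8) = 216.7 kN → net-section rupture.

216.7 kN (net-section rupture governs)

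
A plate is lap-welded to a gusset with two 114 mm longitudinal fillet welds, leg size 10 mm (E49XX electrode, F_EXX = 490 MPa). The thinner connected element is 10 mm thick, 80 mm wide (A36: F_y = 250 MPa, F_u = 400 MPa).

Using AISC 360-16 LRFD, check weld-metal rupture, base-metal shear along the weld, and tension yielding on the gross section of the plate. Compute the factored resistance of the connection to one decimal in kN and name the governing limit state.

180.0 kN (gross-section yield governs)

Weld metal: throat = 0.707×10 = 7.07 mm, L = 2×114 = 228 mm. φR_n = 0.75 × 0.6 × 490 × 7.07 × 228 = 355.4 kN.
Base metal shear (10 mm plate): yield φR_n = 1.0×0.6×250×10×228 = 342.0 kN; rupture φR_n = 0.75×0.6×400×10×228 = 410.4 kN; take 342.0 kN (yield).
Tension yield (gross): A_g = 80×10 = 800 mm². φR_n = 0.90 × 250 × 800 = 180.0 kN.
Governing: min(355.4, 342.0, 180.0) = 180.0 kN → gross-section yield.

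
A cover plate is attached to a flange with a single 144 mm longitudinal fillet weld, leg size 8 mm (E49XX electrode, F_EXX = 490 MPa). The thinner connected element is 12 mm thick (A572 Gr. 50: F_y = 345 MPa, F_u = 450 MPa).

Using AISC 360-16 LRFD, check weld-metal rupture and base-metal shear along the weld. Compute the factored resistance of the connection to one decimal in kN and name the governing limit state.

Weld metal: throat = 0.707×8 = 5.656 mm, L = 144 mm. φR_n = 0.75 × 0.6 × 490 × 5.656 × 144 = 179.6 kN.
Base metal shear (12 mm plate): yield φR_n = 1.0×0.6×345×12×144 = 357.7 kN; rupture φR_n = 0.75×0.6×450×12×144 = 349.9 kN; take 349.9 kN (rupture).
Governing: min(179.6, 349.9) = 179.6 kN → weld metal.

179.6 kN (weld metal governs)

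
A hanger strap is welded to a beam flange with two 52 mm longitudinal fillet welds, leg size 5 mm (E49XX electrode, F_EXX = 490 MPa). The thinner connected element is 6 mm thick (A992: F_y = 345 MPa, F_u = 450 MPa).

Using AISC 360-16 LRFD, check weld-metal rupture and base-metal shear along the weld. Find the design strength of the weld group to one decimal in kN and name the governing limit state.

Weld metal: throat = 0.707×5 = 3.535 mm, L = 2×52 = 104 mm. φR_n = 0.75 × 0.6 × 490 × 3.535 × 104 = 81.1 kN.
Base metal shear (6 mm plate): yield φR_n = 1.0×0.6×345×6×104 = 129.2 kN; rupture φR_n = 0.75×0.6×450×6×104 = 126.4 kN; take 126.4 kN (rupture).
Governing: min(81.1, 126.4) = 81.1 kN → weld metal.

81.1 kN (weld metal governs)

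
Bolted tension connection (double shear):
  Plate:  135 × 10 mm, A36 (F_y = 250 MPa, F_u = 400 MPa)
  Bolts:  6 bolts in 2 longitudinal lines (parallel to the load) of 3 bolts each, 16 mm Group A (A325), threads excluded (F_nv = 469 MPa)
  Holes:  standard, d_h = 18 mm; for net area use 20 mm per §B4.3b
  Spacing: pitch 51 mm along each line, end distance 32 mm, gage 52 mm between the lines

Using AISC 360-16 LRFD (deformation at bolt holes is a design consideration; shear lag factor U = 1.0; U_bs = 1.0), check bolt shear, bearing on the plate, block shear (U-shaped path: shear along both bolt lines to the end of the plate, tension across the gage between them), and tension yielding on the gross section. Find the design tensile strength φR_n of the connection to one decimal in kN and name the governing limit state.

303.8 kN (gross-section yield governs)

Bolt shear: A_b = π(16)²/4 = 201.06 mm². φR_n = 0.75 × 469 × 201.06 × 6 × 2 = 848.7 kN.
Bearing (10 mm plate, F_u = 400 MPa): end bolts L_c = 32 − 18/2 = 23, R_n = min(1.2×23×10×400, 2.4×16×10×400) = 110.4 kN/bolt; interior L_c = 51 − 18 = 33, R_n = 153.6 kN/bolt. φR_n = 0.75 × (2×110.4 + 4×153.6) = 626.4 kN.
Block shear: shear path 2×[32+2×51] = 2×134 mm, A_gv = 2680, A_nv = 2×(134 − 2.5×20)×10 = 1680 mm²; tension across gage: (52 − 1×20)×10 = 320 mm². R_n = min(0.6×400×1680, 0.6×250×2680) + 1.0×400×320 = min(403.2, 402) + 128 = 530 kN. φR_n = 0.75 × 530 = 397.5 kN.
Tension yield (gross): A_g = 135×10 = 1350 mm². φR_n = 0.90 × 250 × 1350 = 303.8 kN.
Governing: min(848.7, 626.4, 397.5, 303.8) = 303.8 kN → gross-section yield.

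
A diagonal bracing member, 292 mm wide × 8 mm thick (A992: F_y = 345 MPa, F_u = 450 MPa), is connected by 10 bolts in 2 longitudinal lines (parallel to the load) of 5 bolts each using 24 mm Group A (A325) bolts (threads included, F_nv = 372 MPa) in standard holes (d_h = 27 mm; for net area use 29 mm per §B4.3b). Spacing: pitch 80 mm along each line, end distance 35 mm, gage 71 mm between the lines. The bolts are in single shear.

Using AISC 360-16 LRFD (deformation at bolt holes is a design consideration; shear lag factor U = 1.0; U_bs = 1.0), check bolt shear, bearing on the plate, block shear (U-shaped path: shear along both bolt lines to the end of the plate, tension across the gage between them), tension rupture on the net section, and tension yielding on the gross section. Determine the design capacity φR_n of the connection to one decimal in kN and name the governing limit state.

631.8 kN (net-section rupture governs)

Bolt shear: A_b = π(24)²/4 = 452.39 mm². φR_n = 0.75 × 372 × 452.39 × 10 × 1 = 1262.2 kN.
Bearing (8 mm plate, F_u = 450 MPa): end bolts L_c = 35 − 27/2 = 21.5, R_n = min(1.2×21.5×8×450, 2.4×24×8×450) = 92.88 kN/bolt; interior L_c = 80 − 27 = 53, R_n = 207.36 kN/bolt. φR_n = 0.75 × (2×92.88 + 8×207.36) = 1383.5 kN.
Block shear: shear path 2×[35+4×80] = 2×355 mm, A_gv = 5680, A_nv = 2×(355 − 4.5×29)×8 = 3592 mm²; tension across gage: (71 − 1×29)×8 = 336 mm². R_n = min(0.6×450×3592, 0.6×345×5680) + 1.0×450×336 = min(969.84, 1175.8) + 151.2 = 1121 kN. φR_n = 0.75 × 1121 = 840.8 kN.
Tension rupture (net): A_n = (292 − 2×29)×8 = 1872 mm² (U = 1.0, A_e = A_n). φR_n = 0.75 × 450 × 1872 = 631.8 kN.
Tension yield (gross): A_g = 292×8 = 2336 mm². φR_n = 0.90 × 345 × 2336 = 725.3 kN.
Governing: min(1262.2, 1383.5, 840.8, 631.8, 725.3) = 631.8 kN → net-section rupture.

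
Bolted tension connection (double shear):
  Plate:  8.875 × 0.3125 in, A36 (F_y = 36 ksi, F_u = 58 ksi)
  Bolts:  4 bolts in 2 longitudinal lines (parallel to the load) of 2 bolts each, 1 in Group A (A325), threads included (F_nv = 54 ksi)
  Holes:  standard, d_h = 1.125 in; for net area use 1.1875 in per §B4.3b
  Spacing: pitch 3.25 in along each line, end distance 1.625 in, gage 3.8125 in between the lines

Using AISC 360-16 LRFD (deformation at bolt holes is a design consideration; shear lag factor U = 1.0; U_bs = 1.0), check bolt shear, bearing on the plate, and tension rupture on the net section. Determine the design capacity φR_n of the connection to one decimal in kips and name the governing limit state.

88.4 kips (net-section rupture governs)

Bolt shear: A_b = π(1)²/4 = 0.7854 in². φR_n = 0.75 × 54 × 0.7854 × 4 × 2 = 254.5 kips.
Bearing (0.3125 in plate, F_u = 58 ksi): end bolts L_c = 1.625 − 1.125/2 = 1.0625, R_n = min(1.2×1.0625×0.3125×58, 2.4×1×0.3125×58) = 23.109 kips/bolt; interior L_c = 3.25 − 1.125 = 2.125, R_n = 43.5 kips/bolt. φR_n = 0.75 × (2×23.109 + 2×43.5) = 99.9 kips.
Tension rupture (net): A_n = (8.875 − 2×1.1875)×0.3125 = 2.0313 in² (U = 1.0, A_e = A_n). φR_n = 0.75 × 58 × 2.0313 = 88.4 kips.
Governing: min(254.5, 99.9, 88.4) = 88.4 kips → net-section rupture.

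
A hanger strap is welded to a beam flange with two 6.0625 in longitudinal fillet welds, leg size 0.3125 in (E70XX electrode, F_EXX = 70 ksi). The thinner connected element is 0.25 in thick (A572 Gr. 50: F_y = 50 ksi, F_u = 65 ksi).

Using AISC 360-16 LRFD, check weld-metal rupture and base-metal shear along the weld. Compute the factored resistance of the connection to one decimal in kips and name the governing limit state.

Weld metal: throat = 0.707×0.3125 = 0.22094 in, L = 2×6.0625 = 12.125 in. φR_n = 0.75 × 0.6 × 70 × 0.22094 × 12.125 = 84.4 kips.
Base metal shear (0.25 in plate): yield φR_n = 1.0×0.6×50×0.25×12.125 = 90.9 kips; rupture φR_n = 0.75×0.6×65×0.25×12.125 = 88.7 kips; take 88.7 kips (rupture).
Governing: min(84.4, 88.7) = 84.4 kips → weld metal.

84.4 kips (weld metal governs)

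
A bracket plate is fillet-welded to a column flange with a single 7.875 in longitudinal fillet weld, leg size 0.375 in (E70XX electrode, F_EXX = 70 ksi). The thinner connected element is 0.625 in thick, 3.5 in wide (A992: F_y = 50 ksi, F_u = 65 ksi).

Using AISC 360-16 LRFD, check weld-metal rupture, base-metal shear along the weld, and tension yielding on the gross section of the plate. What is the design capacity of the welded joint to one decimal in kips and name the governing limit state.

Weld metal: throat = 0.707×0.375 = 0.26513 in, L = 7.875 in. φR_n = 0.75 × 0.6 × 70 × 0.26513 × 7.875 = 65.8 kips.
Base metal shear (0.625 in plate): yield φR_n = 1.0×0.6×50×0.625×7.875 = 147.7 kips; rupture φR_n = 0.75×0.6×65×0.625×7.875 = 144.0 kips; take 144.0 kips (rupture).
Tension yield (gross): A_g = 3.5×0.625 = 2.1875 in². φR_n = 0.90 × 50 × 2.1875 = 98.4 kips.
Governing: min(65.8, 144.0, 98.4) = 65.8 kips → weld metal.

65.8 kips (weld metal governs)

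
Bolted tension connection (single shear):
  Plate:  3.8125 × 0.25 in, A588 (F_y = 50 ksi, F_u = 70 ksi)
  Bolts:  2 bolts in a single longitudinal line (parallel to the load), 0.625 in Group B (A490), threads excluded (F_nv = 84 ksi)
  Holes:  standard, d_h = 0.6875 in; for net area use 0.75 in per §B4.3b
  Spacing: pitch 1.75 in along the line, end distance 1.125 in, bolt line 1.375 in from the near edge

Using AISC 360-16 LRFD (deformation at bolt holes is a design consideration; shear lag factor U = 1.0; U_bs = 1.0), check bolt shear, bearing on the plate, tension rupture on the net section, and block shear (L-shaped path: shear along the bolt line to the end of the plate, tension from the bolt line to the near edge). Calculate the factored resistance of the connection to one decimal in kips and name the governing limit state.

26.9 kips (block shear governs)

Bolt shear: A_b = π(0.625)²/4 = 0.3068 in². φR_n = 0.75 × 84 × 0.3068 × 2 × 1 = 38.7 kips.
Bearing (0.25 in plate, F_u = 70 ksi): end bolts L_c = 1.125 − 0.6875/2 = 0.78125, R_n = min(1.2×0.78125×0.25×70, 2.4×0.625×0.25×70) = 16.406 kips/bolt; interior L_c = 1.75 − 0.6875 = 1.0625, R_n = 22.313 kips/bolt. φR_n = 0.75 × (1×16.406 + 1×22.313) = 29.0 kips.
Tension rupture (net): A_n = (3.8125 − 1×0.75)×0.25 = 0.76563 in² (U = 1.0, A_e = A_n). φR_n = 0.75 × 70 × 0.76563 = 40.2 kips.
Block shear: shear path 1×[1.125+1×1.75] = 1×2.875 in, A_gv = 0.71875, A_nv = 1×(2.875 − 1.5×0.75)×0.25 = 0.4375 in²; tension to near edge: (1.375 − 0.5×0.75)×0.25 = 0.25 in². R_n = min(0.6×70×0.4375, 0.6×50×0.71875) + 1.0×70×0.25 = min(18.375, 21.563) + 17.5 = 35.875 kips. φR_n = 0.75 × 35.875 = 26.9 kips.
Governing: min(38.7, 29.0, 40.2, 26.9) = 26.9 kips → block shear.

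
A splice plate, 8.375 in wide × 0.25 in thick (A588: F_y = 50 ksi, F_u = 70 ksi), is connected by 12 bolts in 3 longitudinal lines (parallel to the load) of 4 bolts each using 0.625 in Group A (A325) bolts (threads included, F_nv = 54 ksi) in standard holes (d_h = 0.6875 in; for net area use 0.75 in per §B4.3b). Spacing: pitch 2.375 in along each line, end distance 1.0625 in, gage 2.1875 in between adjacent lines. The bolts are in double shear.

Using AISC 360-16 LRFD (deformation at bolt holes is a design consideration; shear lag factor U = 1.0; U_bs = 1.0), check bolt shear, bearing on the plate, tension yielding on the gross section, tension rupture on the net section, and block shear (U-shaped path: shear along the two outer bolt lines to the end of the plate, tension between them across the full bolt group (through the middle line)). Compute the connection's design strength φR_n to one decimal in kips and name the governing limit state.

Bolt shear: A_b = π(0.625)²/4 = 0.3068 in². φR_n = 0.75 × 54 × 0.3068 × 12 × 2 = 298.2 kips.
Bearing (0.25 in plate, F_u = 70 ksi): end bolts L_c = 1.0625 − 0.6875/2 = 0.71875, R_n = min(1.2×0.71875×0.25×70, 2.4×0.625×0.25×70) = 15.094 kips/bolt; interior L_c = 2.375 − 0.6875 = 1.6875, R_n = 26.25 kips/bolt. φR_n = 0.75 × (3×15.094 + 9×26.25) = 211.1 kips.
Tension yield (gross): A_g = 8.375×0.25 = 2.0938 in². φR_n = 0.90 × 50 × 2.0938 = 94.2 kips.
Tension rupture (net): A_n = (8.375 − 3×0.75)×0.25 = 1.5313 in² (U = 1.0, A_e = A_n). φR_n = 0.75 × 70 × 1.5313 = 80.4 kips.
Block shear: shear path 2×[1.0625+3×2.375] = 2×8.1875 in, A_gv = 4.0938, A_nv = 2×(8.1875 − 3.5×0.75)×0.25 = 2.7813 in²; tension across gage: (4.375 − 2×0.75)×0.25 = 0.71875 in². R_n = min(0.6×70×2.7813, 0.6×50×4.0938) + 1.0×70×0.71875 = min(116.81, 122.81) + 50.313 = 167.12 kips. φR_n = 0.75 × 167.12 = 125.3 kips.
Governing: min(298.2, 211.1, 94.2, 80.4, 125.3) = 80.4 kips → net-section rupture.

80.4 kips (net-section rupture governs)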